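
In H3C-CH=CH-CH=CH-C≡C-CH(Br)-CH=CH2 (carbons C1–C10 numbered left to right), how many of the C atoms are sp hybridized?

2

C1: sp3
C2: sp2
C3: sp2
C4: sp2
C5: sp2
C6: sp ✓
C7: sp ✓
C8: sp3
C9: sp2
C10: sp2
C6, C7 → 2 sp carbons.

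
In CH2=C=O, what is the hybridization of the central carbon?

The central carbon: 2 σ bonds, plus two π bonds — 2 electron domains, sp.

sp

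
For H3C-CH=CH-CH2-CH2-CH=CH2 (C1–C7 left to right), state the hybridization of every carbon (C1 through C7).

C1 sp3, C2 sp2, C3 sp2, C4 sp3, C5 sp3, C6 sp2, C7 sp2

C1 has 4 σ bonds: steric number 4 → sp3.
C2: 3 σ bonds, plus one π bond — 3 electron domains, sp2.
C3 carries 3 σ bonds, plus one π bond, giving a steric number of 3, so it is sp2.
C4 is sp3: 4 σ bonds, 4 electron-density regions.
C5 is sp3: 4 σ bonds, 4 electron-density regions.
C6 is sp2: 3 σ bonds, plus one π bond, 3 electron-density regions.
C7 carries 3 σ bonds, plus one π bond, giving a steric number of 3, so it is sp2.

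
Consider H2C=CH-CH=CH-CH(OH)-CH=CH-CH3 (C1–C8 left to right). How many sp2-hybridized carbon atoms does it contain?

C1: sp2 ✓
C2: sp2 ✓
C3: sp2 ✓
C4: sp2 ✓
C5: sp3
C6: sp2 ✓
C7: sp2 ✓
C8: sp3
C1, C2, C3, C4, C6, C7 → 6 sp2 carbons.

6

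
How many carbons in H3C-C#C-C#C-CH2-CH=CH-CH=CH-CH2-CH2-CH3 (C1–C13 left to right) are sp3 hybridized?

C1: sp3 ✓
C2: sp
C3: sp
C4: sp
C5: sp
C6: sp3 ✓
C7: sp2
C8: sp2
C9: sp2
C10: sp2
C11: sp3 ✓
C12: sp3 ✓
C13: sp3 ✓
C1, C6, C11, C12, C13 → 5 sp3 carbons.

5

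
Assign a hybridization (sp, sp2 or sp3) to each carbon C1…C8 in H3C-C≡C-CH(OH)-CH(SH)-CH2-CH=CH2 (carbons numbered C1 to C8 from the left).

C1 sp3, C2 sp, C3 sp, C4 sp3, C5 sp3, C6 sp3, C7 sp2, C8 sp2

C1 — 4 σ bonds. Steric number 4, so sp3.
C2 is sp: 2 σ bonds, plus two π bonds, 2 electron-density regions.
C3 (2 σ bonds, plus two π bonds) has steric number 2: sp.
C4 — 4 σ bonds. Steric number 4, so sp3.
C5 carries 4 σ bonds, giving a steric number of 4, so it is sp3.
C6: 4 σ bonds — 4 electron domains, sp3.
C7 has 3 σ bonds, plus one π bond: steric number 3 → sp2.
C8: 3 σ bonds, plus one π bond; 3 regions of electron density → sp2.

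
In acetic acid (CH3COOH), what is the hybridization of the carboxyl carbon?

The carboxyl carbon (3 σ bonds, plus one π bond) has steric number 3: sp2.

sp2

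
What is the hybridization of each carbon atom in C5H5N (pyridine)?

sp^2

Each carbon atom has 3 σ bonds, plus one π bond: steric number 3 → sp2.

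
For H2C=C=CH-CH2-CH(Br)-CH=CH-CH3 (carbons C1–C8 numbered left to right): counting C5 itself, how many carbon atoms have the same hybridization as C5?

3

C5 is sp3 (only σ bonds).
C1: sp2
C2: sp
C3: sp2
C4: sp3 ✓
C5: sp3 ✓
C6: sp2
C7: sp2
C8: sp3 ✓
3 carbons are sp3.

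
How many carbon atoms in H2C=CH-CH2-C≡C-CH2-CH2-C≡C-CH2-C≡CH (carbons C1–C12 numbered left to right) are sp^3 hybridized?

4

C1: sp2
C2: sp2
C3: sp3 ✓
C4: sp
C5: sp
C6: sp3 ✓
C7: sp3 ✓
C8: sp
C9: sp
C10: sp3 ✓
C11: sp
C12: sp
C3, C6, C7, C10 → 4 sp3 carbons.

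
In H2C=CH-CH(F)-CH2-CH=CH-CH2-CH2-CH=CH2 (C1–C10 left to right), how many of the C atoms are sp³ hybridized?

4

C1: sp2
C2: sp2
C3: sp3 ✓
C4: sp3 ✓
C5: sp2
C6: sp2
C7: sp3 ✓
C8: sp3 ✓
C9: sp2
C10: sp2
C3, C4, C7, C8 → 4 sp3 carbons.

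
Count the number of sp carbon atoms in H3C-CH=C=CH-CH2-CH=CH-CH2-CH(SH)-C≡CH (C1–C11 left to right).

3

C1: sp3
C2: sp2
C3: sp ✓
C4: sp2
C5: sp3
C6: sp2
C7: sp2
C8: sp3
C9: sp3
C10: sp ✓
C11: sp ✓
C3, C10, C11 → 3 sp carbons.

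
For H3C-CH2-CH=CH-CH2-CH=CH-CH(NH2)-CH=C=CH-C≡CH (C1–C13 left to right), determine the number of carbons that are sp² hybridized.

6

C1: sp3
C2: sp3
C3: sp2 ✓
C4: sp2 ✓
C5: sp3
C6: sp2 ✓
C7: sp2 ✓
C8: sp3
C9: sp2 ✓
C10: sp
C11: sp2 ✓
C12: sp
C13: sp
C3, C4, C6, C7, C9, C11 → 6 sp2 carbons.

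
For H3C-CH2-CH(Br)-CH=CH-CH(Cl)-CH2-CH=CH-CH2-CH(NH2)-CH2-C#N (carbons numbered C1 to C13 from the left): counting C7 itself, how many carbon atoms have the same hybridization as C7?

8

C7 is sp3 (only σ bonds).
C1: sp3 ✓
C2: sp3 ✓
C3: sp3 ✓
C4: sp2
C5: sp2
C6: sp3 ✓
C7: sp3 ✓
C8: sp2
C9: sp2
C10: sp3 ✓
C11: sp3 ✓
C12: sp3 ✓
C13: sp
8 carbons are sp3.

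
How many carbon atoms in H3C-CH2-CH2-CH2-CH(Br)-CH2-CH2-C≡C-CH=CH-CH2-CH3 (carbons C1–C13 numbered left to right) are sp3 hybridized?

C1: sp3 ✓
C2: sp3 ✓
C3: sp3 ✓
C4: sp3 ✓
C5: sp3 ✓
C6: sp3 ✓
C7: sp3 ✓
C8: sp
C9: sp
C10: sp2
C11: sp2
C12: sp3 ✓
C13: sp3 ✓
C1, C2, C3, C4, C5, C6, C7, C12, C13 → 9 sp3 carbons.

9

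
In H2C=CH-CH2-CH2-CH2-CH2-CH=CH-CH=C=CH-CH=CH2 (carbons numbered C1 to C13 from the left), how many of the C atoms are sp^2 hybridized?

8

C1: sp2 ✓
C2: sp2 ✓
C3: sp3
C4: sp3
C5: sp3
C6: sp3
C7: sp2 ✓
C8: sp2 ✓
C9: sp2 ✓
C10: sp
C11: sp2 ✓
C12: sp2 ✓
C13: sp2 ✓
C1, C2, C7, C8, C9, C11, C12, C13 → 8 sp2 carbons.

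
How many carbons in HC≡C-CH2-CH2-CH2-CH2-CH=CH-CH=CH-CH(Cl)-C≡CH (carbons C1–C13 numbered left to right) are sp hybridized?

4

C1: sp ✓
C2: sp ✓
C3: sp3
C4: sp3
C5: sp3
C6: sp3
C7: sp2
C8: sp2
C9: sp2
C10: sp2
C11: sp3
C12: sp ✓
C13: sp ✓
C1, C2, C12, C13 → 4 sp carbons.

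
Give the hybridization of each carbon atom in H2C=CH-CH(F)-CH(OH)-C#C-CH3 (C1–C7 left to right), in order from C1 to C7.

C1: 3 σ bonds, plus one π bond — 3 electron domains, sp2.
C2 (3 σ bonds, plus one π bond) has steric number 3: sp2.
C3 (4 σ bonds) has steric number 4: sp3.
C4: 4 σ bonds; 4 regions of electron density → sp3.
C5 (2 σ bonds, plus two π bonds) has steric number 2: sp.
C6 has 2 σ bonds, plus two π bonds: steric number 2 → sp.
C7 (4 σ bonds) has steric number 4: sp3.

C1 sp2, C2 sp2, C3 sp3, C4 sp3, C5 sp, C6 sp, C7 sp3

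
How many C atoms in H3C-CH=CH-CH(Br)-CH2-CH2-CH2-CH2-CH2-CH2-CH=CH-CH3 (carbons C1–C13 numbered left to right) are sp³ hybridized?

9

C1: sp3 ✓
C2: sp2
C3: sp2
C4: sp3 ✓
C5: sp3 ✓
C6: sp3 ✓
C7: sp3 ✓
C8: sp3 ✓
C9: sp3 ✓
C10: sp3 ✓
C11: sp2
C12: sp2
C13: sp3 ✓
C1, C4, C5, C6, C7, C8, C9, C10, C13 → 9 sp3 carbons.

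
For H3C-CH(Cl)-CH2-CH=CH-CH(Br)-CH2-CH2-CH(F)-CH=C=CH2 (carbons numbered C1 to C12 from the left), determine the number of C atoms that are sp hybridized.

C1: sp3
C2: sp3
C3: sp3
C4: sp2
C5: sp2
C6: sp3
C7: sp3
C8: sp3
C9: sp3
C10: sp2
C11: sp ✓
C12: sp2
C11 → 1 sp carbon.

1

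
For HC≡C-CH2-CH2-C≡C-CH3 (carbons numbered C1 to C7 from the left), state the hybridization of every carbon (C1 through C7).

C1 sp, C2 sp, C3 sp3, C4 sp3, C5 sp, C6 sp, C7 sp3

C1: 2 σ bonds, plus two π bonds — 2 electron domains, sp.
C2: 2 σ bonds, plus two π bonds; 2 regions of electron density → sp.
C3 is sp3: 4 σ bonds, 4 electron-density regions.
C4 has 4 σ bonds: steric number 4 → sp3.
C5: 2 σ bonds, plus two π bonds — 2 electron domains, sp.
C6 is sp: 2 σ bonds, plus two π bonds, 2 electron-density regions.
C7 has 4 σ bonds: steric number 4 → sp3.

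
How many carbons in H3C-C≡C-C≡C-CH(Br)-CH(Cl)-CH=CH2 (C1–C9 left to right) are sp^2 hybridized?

2

C1: sp3
C2: sp
C3: sp
C4: sp
C5: sp
C6: sp3
C7: sp3
C8: sp2 ✓
C9: sp2 ✓
C8, C9 → 2 sp2 carbons.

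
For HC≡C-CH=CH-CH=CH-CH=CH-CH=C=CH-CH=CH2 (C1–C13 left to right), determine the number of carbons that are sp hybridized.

C1: sp ✓
C2: sp ✓
C3: sp2
C4: sp2
C5: sp2
C6: sp2
C7: sp2
C8: sp2
C9: sp2
C10: sp ✓
C11: sp2
C12: sp2
C13: sp2
C1, C2, C10 → 3 sp carbons.

3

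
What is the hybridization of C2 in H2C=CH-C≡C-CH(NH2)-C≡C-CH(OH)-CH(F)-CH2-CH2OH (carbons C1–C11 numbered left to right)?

sp^2

C2 has 3 σ bonds, plus one π bond: steric number 3 → sp2.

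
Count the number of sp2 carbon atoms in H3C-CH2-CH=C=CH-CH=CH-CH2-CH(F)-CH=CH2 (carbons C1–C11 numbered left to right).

C1: sp3
C2: sp3
C3: sp2 ✓
C4: sp
C5: sp2 ✓
C6: sp2 ✓
C7: sp2 ✓
C8: sp3
C9: sp3
C10: sp2 ✓
C11: sp2 ✓
C3, C5, C6, C7, C10, C11 → 6 sp2 carbons.

6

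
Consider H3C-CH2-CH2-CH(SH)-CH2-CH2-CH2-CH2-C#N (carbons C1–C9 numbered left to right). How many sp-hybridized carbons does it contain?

1

C1: sp3
C2: sp3
C3: sp3
C4: sp3
C5: sp3
C6: sp3
C7: sp3
C8: sp3
C9: sp ✓
C9 → 1 sp carbon.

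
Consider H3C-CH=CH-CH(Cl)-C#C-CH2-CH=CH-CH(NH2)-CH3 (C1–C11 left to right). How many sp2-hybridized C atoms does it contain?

4

C1: sp3
C2: sp2 ✓
C3: sp2 ✓
C4: sp3
C5: sp
C6: sp
C7: sp3
C8: sp2 ✓
C9: sp2 ✓
C10: sp3
C11: sp3
C2, C3, C8, C9 → 4 sp2 carbons.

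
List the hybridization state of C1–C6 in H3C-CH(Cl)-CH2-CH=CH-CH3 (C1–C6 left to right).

C1 (4 σ bonds) has steric number 4: sp3.
C2 is sp3: 4 σ bonds, 4 electron-density regions.
C3 carries 4 σ bonds, giving a steric number of 4, so it is sp3.
C4 has 3 σ bonds, plus one π bond: steric number 3 → sp2.
C5 (3 σ bonds, plus one π bond) has steric number 3: sp2.
C6: 4 σ bonds — 4 electron domains, sp3.

C1 sp3, C2 sp3, C3 sp3, C4 sp2, C5 sp2, C6 sp3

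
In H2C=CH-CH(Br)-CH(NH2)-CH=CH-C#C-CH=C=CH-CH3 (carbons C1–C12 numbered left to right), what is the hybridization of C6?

sp2

C6 — 3 σ bonds, plus one π bond. Steric number 3, so sp2.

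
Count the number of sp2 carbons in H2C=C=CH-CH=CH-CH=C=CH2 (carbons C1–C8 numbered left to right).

C1: sp2 ✓
C2: sp
C3: sp2 ✓
C4: sp2 ✓
C5: sp2 ✓
C6: sp2 ✓
C7: sp
C8: sp2 ✓
C1, C3, C4, C5, C6, C8 → 6 sp2 carbons.

6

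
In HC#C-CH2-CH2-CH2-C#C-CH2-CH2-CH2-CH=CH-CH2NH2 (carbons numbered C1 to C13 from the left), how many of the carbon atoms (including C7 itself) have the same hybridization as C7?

C7 is sp (two π bonds).
C1: sp ✓
C2: sp ✓
C3: sp3
C4: sp3
C5: sp3
C6: sp ✓
C7: sp ✓
C8: sp3
C9: sp3
C10: sp3
C11: sp2
C12: sp2
C13: sp3
4 carbons are sp.

4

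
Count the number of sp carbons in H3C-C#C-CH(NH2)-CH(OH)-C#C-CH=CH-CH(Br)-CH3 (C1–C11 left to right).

4

C1: sp3
C2: sp ✓
C3: sp ✓
C4: sp3
C5: sp3
C6: sp ✓
C7: sp ✓
C8: sp2
C9: sp2
C10: sp3
C11: sp3
C2, C3, C6, C7 → 4 sp carbons.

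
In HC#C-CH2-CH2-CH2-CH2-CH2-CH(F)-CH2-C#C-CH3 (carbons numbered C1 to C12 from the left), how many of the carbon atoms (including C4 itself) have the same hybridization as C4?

8

C4 is sp3 (only σ bonds).
C1: sp
C2: sp
C3: sp3 ✓
C4: sp3 ✓
C5: sp3 ✓
C6: sp3 ✓
C7: sp3 ✓
C8: sp3 ✓
C9: sp3 ✓
C10: sp
C11: sp
C12: sp3 ✓
8 carbons are sp3.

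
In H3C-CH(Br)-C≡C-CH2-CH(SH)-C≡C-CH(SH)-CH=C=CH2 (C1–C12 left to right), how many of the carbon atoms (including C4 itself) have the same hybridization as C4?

5

C4 is sp (two π bonds).
C1: sp3
C2: sp3
C3: sp ✓
C4: sp ✓
C5: sp3
C6: sp3
C7: sp ✓
C8: sp ✓
C9: sp3
C10: sp2
C11: sp ✓
C12: sp2
5 carbons are sp.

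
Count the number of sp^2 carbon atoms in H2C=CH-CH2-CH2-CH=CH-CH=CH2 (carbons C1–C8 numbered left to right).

6

C1: sp2 ✓
C2: sp2 ✓
C3: sp3
C4: sp3
C5: sp2 ✓
C6: sp2 ✓
C7: sp2 ✓
C8: sp2 ✓
C1, C2, C5, C6, C7, C8 → 6 sp2 carbons.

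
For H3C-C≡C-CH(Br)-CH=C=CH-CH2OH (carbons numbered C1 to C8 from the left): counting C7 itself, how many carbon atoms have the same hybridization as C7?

C7 is sp2 (one π bond).
C1: sp3
C2: sp
C3: sp
C4: sp3
C5: sp2 ✓
C6: sp
C7: sp2 ✓
C8: sp3
2 carbons are sp2.

2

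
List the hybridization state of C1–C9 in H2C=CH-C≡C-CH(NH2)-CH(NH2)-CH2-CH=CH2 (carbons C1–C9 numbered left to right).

C1 sp2, C2 sp2, C3 sp, C4 sp, C5 sp3, C6 sp3, C7 sp3, C8 sp2, C9 sp2

C1 — 3 σ bonds, plus one π bond. Steric number 3, so sp2.
C2 carries 3 σ bonds, plus one π bond, giving a steric number of 3, so it is sp2.
C3 — 2 σ bonds, plus two π bonds. Steric number 2, so sp.
C4: 2 σ bonds, plus two π bonds; 2 regions of electron density → sp.
C5 (4 σ bonds) has steric number 4: sp3.
C6 carries 4 σ bonds, giving a steric number of 4, so it is sp3.
C7: 4 σ bonds — 4 electron domains, sp3.
C8: 3 σ bonds, plus one π bond — 3 electron domains, sp2.
C9 carries 3 σ bonds, plus one π bond, giving a steric number of 3, so it is sp2.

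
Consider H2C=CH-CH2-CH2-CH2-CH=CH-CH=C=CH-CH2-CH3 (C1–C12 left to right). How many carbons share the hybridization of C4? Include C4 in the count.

C4 is sp3 (only σ bonds).
C1: sp2
C2: sp2
C3: sp3 ✓
C4: sp3 ✓
C5: sp3 ✓
C6: sp2
C7: sp2
C8: sp2
C9: sp
C10: sp2
C11: sp3 ✓
C12: sp3 ✓
5 carbons are sp3.

5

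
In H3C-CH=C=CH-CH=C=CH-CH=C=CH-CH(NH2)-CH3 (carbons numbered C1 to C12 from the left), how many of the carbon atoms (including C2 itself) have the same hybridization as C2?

6

C2 is sp2 (one π bond).
C1: sp3
C2: sp2 ✓
C3: sp
C4: sp2 ✓
C5: sp2 ✓
C6: sp
C7: sp2 ✓
C8: sp2 ✓
C9: sp
C10: sp2 ✓
C11: sp3
C12: sp3
6 carbons are sp2.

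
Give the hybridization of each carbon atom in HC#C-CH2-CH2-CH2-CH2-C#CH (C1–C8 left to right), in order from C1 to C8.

C1 sp, C2 sp, C3 sp3, C4 sp3, C5 sp3, C6 sp3, C7 sp, C8 sp

C1 is sp: 2 σ bonds, plus two π bonds, 2 electron-density regions.
C2: 2 σ bonds, plus two π bonds — 2 electron domains, sp.
C3 has 4 σ bonds: steric number 4 → sp3.
C4: 4 σ bonds; 4 regions of electron density → sp3.
C5 (4 σ bonds) has steric number 4: sp3.
C6 carries 4 σ bonds, giving a steric number of 4, so it is sp3.
C7: 2 σ bonds, plus two π bonds — 2 electron domains, sp.
C8 carries 2 σ bonds, plus two π bonds, giving a steric number of 2, so it is sp.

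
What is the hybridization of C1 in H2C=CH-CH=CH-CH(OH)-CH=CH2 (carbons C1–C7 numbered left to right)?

C1 carries 3 σ bonds, plus one π bond, giving a steric number of 3, so it is sp2.

sp^2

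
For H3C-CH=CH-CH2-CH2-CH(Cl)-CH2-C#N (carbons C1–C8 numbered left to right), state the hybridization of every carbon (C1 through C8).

C1 sp3, C2 sp2, C3 sp2, C4 sp3, C5 sp3, C6 sp3, C7 sp3, C8 sp

C1: 4 σ bonds — 4 electron domains, sp3.
C2: 3 σ bonds, plus one π bond — 3 electron domains, sp2.
C3: 3 σ bonds, plus one π bond; 3 regions of electron density → sp2.
C4 (4 σ bonds) has steric number 4: sp3.
C5 — 4 σ bonds. Steric number 4, so sp3.
C6 — 4 σ bonds. Steric number 4, so sp3.
C7 carries 4 σ bonds, giving a steric number of 4, so it is sp3.
C8 — 2 σ bonds, plus two π bonds. Steric number 2, so sp.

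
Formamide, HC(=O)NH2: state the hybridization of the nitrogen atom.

sp^2

Amide resonance delocalises the N lone pair; N is planar sp2.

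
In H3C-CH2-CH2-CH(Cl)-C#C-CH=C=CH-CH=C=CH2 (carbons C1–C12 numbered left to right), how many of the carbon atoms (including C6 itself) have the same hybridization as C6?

C6 is sp (two π bonds).
C1: sp3
C2: sp3
C3: sp3
C4: sp3
C5: sp ✓
C6: sp ✓
C7: sp2
C8: sp ✓
C9: sp2
C10: sp2
C11: sp ✓
C12: sp2
4 carbons are sp.

4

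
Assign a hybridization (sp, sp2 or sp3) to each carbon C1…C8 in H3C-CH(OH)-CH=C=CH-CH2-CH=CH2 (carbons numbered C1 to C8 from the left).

C1 sp3, C2 sp3, C3 sp2, C4 sp, C5 sp2, C6 sp3, C7 sp2, C8 sp2

C1: 4 σ bonds — 4 electron domains, sp3.
C2 (4 σ bonds) has steric number 4: sp3.
C3: 3 σ bonds, plus one π bond — 3 electron domains, sp2.
C4 has 2 σ bonds, plus two π bonds: steric number 2 → sp.
C5 — 3 σ bonds, plus one π bond. Steric number 3, so sp2.
C6: 4 σ bonds; 4 regions of electron density → sp3.
C7 — 3 σ bonds, plus one π bond. Steric number 3, so sp2.
C8: 3 σ bonds, plus one π bond; 3 regions of electron density → sp2.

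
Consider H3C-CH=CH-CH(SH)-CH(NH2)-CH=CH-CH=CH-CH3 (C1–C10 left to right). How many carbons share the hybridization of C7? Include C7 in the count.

6

C7 is sp2 (one π bond).
C1: sp3
C2: sp2 ✓
C3: sp2 ✓
C4: sp3
C5: sp3
C6: sp2 ✓
C7: sp2 ✓
C8: sp2 ✓
C9: sp2 ✓
C10: sp3
6 carbons are sp2.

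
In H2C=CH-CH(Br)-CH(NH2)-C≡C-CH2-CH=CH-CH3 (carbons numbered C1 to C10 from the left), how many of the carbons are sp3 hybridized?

C1: sp2
C2: sp2
C3: sp3 ✓
C4: sp3 ✓
C5: sp
C6: sp
C7: sp3 ✓
C8: sp2
C9: sp2
C10: sp3 ✓
C3, C4, C7, C10 → 4 sp3 carbons.

4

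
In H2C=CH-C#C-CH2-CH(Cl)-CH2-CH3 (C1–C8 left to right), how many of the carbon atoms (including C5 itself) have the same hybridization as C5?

C5 is sp3 (only σ bonds).
C1: sp2
C2: sp2
C3: sp
C4: sp
C5: sp3 ✓
C6: sp3 ✓
C7: sp3 ✓
C8: sp3 ✓
4 carbons are sp3.

4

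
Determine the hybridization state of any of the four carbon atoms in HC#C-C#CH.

Every carbon is part of a C≡C triple bond: two σ regions → sp.

sp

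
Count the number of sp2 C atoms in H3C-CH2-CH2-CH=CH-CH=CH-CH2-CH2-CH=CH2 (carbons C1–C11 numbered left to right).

6

C1: sp3
C2: sp3
C3: sp3
C4: sp2 ✓
C5: sp2 ✓
C6: sp2 ✓
C7: sp2 ✓
C8: sp3
C9: sp3
C10: sp2 ✓
C11: sp2 ✓
C4, C5, C6, C7, C10, C11 → 6 sp2 carbons.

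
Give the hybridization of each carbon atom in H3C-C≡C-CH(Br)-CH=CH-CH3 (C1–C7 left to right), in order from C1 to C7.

C1 sp3, C2 sp, C3 sp, C4 sp3, C5 sp2, C6 sp2, C7 sp3

C1: 4 σ bonds; 4 regions of electron density → sp3.
C2 — 2 σ bonds, plus two π bonds. Steric number 2, so sp.
C3 is sp: 2 σ bonds, plus two π bonds, 2 electron-density regions.
C4 carries 4 σ bonds, giving a steric number of 4, so it is sp3.
C5: 3 σ bonds, plus one π bond — 3 electron domains, sp2.
C6 carries 3 σ bonds, plus one π bond, giving a steric number of 3, so it is sp2.
C7 is sp3: 4 σ bonds, 4 electron-density regions.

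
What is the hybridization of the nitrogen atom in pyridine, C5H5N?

sp^2

N has two σ bonds and one lone pair in the ring plane (steric number 3 → sp2); its p orbital contributes one electron to the aromatic π system via the C=N double bond.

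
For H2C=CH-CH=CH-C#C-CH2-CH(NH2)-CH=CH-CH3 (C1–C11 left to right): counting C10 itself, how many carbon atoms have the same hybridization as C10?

6

C10 is sp2 (one π bond).
C1: sp2 ✓
C2: sp2 ✓
C3: sp2 ✓
C4: sp2 ✓
C5: sp
C6: sp
C7: sp3
C8: sp3
C9: sp2 ✓
C10: sp2 ✓
C11: sp3
6 carbons are sp2.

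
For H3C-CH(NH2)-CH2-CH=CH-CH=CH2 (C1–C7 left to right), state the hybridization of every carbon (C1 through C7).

C1 sp3, C2 sp3, C3 sp3, C4 sp2, C5 sp2, C6 sp2, C7 sp2

C1 — 4 σ bonds. Steric number 4, so sp3.
C2 carries 4 σ bonds, giving a steric number of 4, so it is sp3.
C3 is sp3: 4 σ bonds, 4 electron-density regions.
C4 has 3 σ bonds, plus one π bond: steric number 3 → sp2.
C5 (3 σ bonds, plus one π bond) has steric number 3: sp2.
C6 carries 3 σ bonds, plus one π bond, giving a steric number of 3, so it is sp2.
C7 — 3 σ bonds, plus one π bond. Steric number 3, so sp2.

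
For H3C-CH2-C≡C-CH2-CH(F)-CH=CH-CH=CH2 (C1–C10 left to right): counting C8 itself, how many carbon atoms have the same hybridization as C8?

4

C8 is sp2 (one π bond).
C1: sp3
C2: sp3
C3: sp
C4: sp
C5: sp3
C6: sp3
C7: sp2 ✓
C8: sp2 ✓
C9: sp2 ✓
C10: sp2 ✓
4 carbons are sp2.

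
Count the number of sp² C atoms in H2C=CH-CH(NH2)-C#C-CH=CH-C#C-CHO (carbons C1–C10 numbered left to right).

C1: sp2 ✓
C2: sp2 ✓
C3: sp3
C4: sp
C5: sp
C6: sp2 ✓
C7: sp2 ✓
C8: sp
C9: sp
C10: sp2 ✓
C1, C2, C6, C7, C10 → 5 sp2 carbons.

5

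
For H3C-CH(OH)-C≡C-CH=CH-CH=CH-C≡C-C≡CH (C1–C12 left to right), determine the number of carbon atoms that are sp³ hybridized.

C1: sp3 ✓
C2: sp3 ✓
C3: sp
C4: sp
C5: sp2
C6: sp2
C7: sp2
C8: sp2
C9: sp
C10: sp
C11: sp
C12: sp
C1, C2 → 2 sp3 carbons.

2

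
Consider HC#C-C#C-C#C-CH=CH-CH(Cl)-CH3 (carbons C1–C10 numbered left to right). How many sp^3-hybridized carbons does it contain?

2

C1: sp
C2: sp
C3: sp
C4: sp
C5: sp
C6: sp
C7: sp2
C8: sp2
C9: sp3 ✓
C10: sp3 ✓
C9, C10 → 2 sp3 carbons.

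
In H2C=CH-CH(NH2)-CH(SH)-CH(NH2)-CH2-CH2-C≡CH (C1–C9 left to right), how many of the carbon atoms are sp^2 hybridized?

2

C1: sp2 ✓
C2: sp2 ✓
C3: sp3
C4: sp3
C5: sp3
C6: sp3
C7: sp3
C8: sp
C9: sp
C1, C2 → 2 sp2 carbons.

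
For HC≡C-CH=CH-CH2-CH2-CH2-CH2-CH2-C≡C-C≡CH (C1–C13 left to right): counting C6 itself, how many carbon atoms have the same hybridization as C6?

5

C6 is sp3 (only σ bonds).
C1: sp
C2: sp
C3: sp2
C4: sp2
C5: sp3 ✓
C6: sp3 ✓
C7: sp3 ✓
C8: sp3 ✓
C9: sp3 ✓
C10: sp
C11: sp
C12: sp
C13: sp
5 carbons are sp3.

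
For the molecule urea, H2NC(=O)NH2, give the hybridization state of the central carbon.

The central carbon (3 σ bonds, plus one π bond) has steric number 3: sp2.

sp²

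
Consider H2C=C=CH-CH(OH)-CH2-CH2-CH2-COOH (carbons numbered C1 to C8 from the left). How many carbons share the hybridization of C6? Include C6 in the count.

4

C6 is sp3 (only σ bonds).
C1: sp2
C2: sp
C3: sp2
C4: sp3 ✓
C5: sp3 ✓
C6: sp3 ✓
C7: sp3 ✓
C8: sp2
4 carbons are sp3.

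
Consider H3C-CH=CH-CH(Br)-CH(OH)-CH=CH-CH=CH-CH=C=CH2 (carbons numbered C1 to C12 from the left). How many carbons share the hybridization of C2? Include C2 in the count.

C2 is sp2 (one π bond).
C1: sp3
C2: sp2 ✓
C3: sp2 ✓
C4: sp3
C5: sp3
C6: sp2 ✓
C7: sp2 ✓
C8: sp2 ✓
C9: sp2 ✓
C10: sp2 ✓
C11: sp
C12: sp2 ✓
8 carbons are sp2.

8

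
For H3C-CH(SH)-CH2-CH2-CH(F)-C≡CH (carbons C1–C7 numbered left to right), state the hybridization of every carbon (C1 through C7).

C1 carries 4 σ bonds, giving a steric number of 4, so it is sp3.
C2 carries 4 σ bonds, giving a steric number of 4, so it is sp3.
C3 — 4 σ bonds. Steric number 4, so sp3.
C4 is sp3: 4 σ bonds, 4 electron-density regions.
C5 has 4 σ bonds: steric number 4 → sp3.
C6: 2 σ bonds, plus two π bonds; 2 regions of electron density → sp.
C7 has 2 σ bonds, plus two π bonds: steric number 2 → sp.

C1 sp3, C2 sp3, C3 sp3, C4 sp3, C5 sp3, C6 sp, C7 sp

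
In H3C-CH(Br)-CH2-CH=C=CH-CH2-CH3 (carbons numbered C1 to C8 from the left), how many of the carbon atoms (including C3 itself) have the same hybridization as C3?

5

C3 is sp3 (only σ bonds).
C1: sp3 ✓
C2: sp3 ✓
C3: sp3 ✓
C4: sp2
C5: sp
C6: sp2
C7: sp3 ✓
C8: sp3 ✓
5 carbons are sp3.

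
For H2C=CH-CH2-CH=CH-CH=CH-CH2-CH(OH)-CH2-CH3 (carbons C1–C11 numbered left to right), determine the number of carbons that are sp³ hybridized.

C1: sp2
C2: sp2
C3: sp3 ✓
C4: sp2
C5: sp2
C6: sp2
C7: sp2
C8: sp3 ✓
C9: sp3 ✓
C10: sp3 ✓
C11: sp3 ✓
C3, C8, C9, C10, C11 → 5 sp3 carbons.

5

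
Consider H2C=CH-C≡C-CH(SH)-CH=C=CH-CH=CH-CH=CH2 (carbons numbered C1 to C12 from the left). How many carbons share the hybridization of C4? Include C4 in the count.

C4 is sp (two π bonds).
C1: sp2
C2: sp2
C3: sp ✓
C4: sp ✓
C5: sp3
C6: sp2
C7: sp ✓
C8: sp2
C9: sp2
C10: sp2
C11: sp2
C12: sp2
3 carbons are sp.

3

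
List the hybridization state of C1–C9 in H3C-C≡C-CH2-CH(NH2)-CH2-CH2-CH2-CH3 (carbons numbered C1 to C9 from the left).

C1 sp3, C2 sp, C3 sp, C4 sp3, C5 sp3, C6 sp3, C7 sp3, C8 sp3, C9 sp3

C1: 4 σ bonds; 4 regions of electron density → sp3.
C2 — 2 σ bonds, plus two π bonds. Steric number 2, so sp.
C3 (2 σ bonds, plus two π bonds) has steric number 2: sp.
C4 is sp3: 4 σ bonds, 4 electron-density regions.
C5 (4 σ bonds) has steric number 4: sp3.
C6 has 4 σ bonds: steric number 4 → sp3.
C7 has 4 σ bonds: steric number 4 → sp3.
C8: 4 σ bonds; 4 regions of electron density → sp3.
C9: 4 σ bonds — 4 electron domains, sp3.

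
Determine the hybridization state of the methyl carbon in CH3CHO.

sp3

The methyl carbon: 4 σ bonds — 4 electron domains, sp3.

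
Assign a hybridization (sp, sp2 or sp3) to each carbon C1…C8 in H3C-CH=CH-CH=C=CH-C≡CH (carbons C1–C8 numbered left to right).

C1 sp3, C2 sp2, C3 sp2, C4 sp2, C5 sp, C6 sp2, C7 sp, C8 sp

C1 (4 σ bonds) has steric number 4: sp3.
C2 — 3 σ bonds, plus one π bond. Steric number 3, so sp2.
C3 has 3 σ bonds, plus one π bond: steric number 3 → sp2.
C4 is sp2: 3 σ bonds, plus one π bond, 3 electron-density regions.
C5 carries 2 σ bonds, plus two π bonds, giving a steric number of 2, so it is sp.
C6: 3 σ bonds, plus one π bond — 3 electron domains, sp2.
C7: 2 σ bonds, plus two π bonds — 2 electron domains, sp.
C8: 2 σ bonds, plus two π bonds — 2 electron domains, sp.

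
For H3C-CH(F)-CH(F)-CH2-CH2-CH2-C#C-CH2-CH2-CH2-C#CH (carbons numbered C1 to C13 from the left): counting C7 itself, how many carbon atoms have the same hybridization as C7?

4

C7 is sp (two π bonds).
C1: sp3
C2: sp3
C3: sp3
C4: sp3
C5: sp3
C6: sp3
C7: sp ✓
C8: sp ✓
C9: sp3
C10: sp3
C11: sp3
C12: sp ✓
C13: sp ✓
4 carbons are sp.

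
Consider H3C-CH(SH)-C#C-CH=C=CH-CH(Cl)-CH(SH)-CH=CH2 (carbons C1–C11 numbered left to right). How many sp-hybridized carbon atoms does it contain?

3

C1: sp3
C2: sp3
C3: sp ✓
C4: sp ✓
C5: sp2
C6: sp ✓
C7: sp2
C8: sp3
C9: sp3
C10: sp2
C11: sp2
C3, C4, C6 → 3 sp carbons.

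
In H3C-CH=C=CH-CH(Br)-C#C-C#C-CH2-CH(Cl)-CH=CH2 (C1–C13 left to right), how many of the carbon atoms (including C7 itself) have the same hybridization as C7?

5

C7 is sp (two π bonds).
C1: sp3
C2: sp2
C3: sp ✓
C4: sp2
C5: sp3
C6: sp ✓
C7: sp ✓
C8: sp ✓
C9: sp ✓
C10: sp3
C11: sp3
C12: sp2
C13: sp2
5 carbons are sp.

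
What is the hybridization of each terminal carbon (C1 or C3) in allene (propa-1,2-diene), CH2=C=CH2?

sp^2

Each terminal carbon (C1 or C3) — 3 σ bonds, plus one π bond. Steric number 3, so sp2.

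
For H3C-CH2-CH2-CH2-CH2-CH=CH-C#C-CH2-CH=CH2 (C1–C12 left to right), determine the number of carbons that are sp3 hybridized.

C1: sp3 ✓
C2: sp3 ✓
C3: sp3 ✓
C4: sp3 ✓
C5: sp3 ✓
C6: sp2
C7: sp2
C8: sp
C9: sp
C10: sp3 ✓
C11: sp2
C12: sp2
C1, C2, C3, C4, C5, C10 → 6 sp3 carbons.

6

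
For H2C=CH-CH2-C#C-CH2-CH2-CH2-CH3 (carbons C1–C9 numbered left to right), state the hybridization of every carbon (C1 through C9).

C1 sp2, C2 sp2, C3 sp3, C4 sp, C5 sp, C6 sp3, C7 sp3, C8 sp3, C9 sp3

C1 — 3 σ bonds, plus one π bond. Steric number 3, so sp2.
C2 carries 3 σ bonds, plus one π bond, giving a steric number of 3, so it is sp2.
C3 has 4 σ bonds: steric number 4 → sp3.
C4 carries 2 σ bonds, plus two π bonds, giving a steric number of 2, so it is sp.
C5 has 2 σ bonds, plus two π bonds: steric number 2 → sp.
C6 carries 4 σ bonds, giving a steric number of 4, so it is sp3.
C7 is sp3: 4 σ bonds, 4 electron-density regions.
C8 is sp3: 4 σ bonds, 4 electron-density regions.
C9 (4 σ bonds) has steric number 4: sp3.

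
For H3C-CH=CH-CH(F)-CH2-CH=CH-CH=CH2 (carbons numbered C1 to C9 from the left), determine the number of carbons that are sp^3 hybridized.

3

C1: sp3 ✓
C2: sp2
C3: sp2
C4: sp3 ✓
C5: sp3 ✓
C6: sp2
C7: sp2
C8: sp2
C9: sp2
C1, C4, C5 → 3 sp3 carbons.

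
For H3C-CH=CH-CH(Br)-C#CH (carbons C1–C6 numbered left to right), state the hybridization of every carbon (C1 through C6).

C1 sp3, C2 sp2, C3 sp2, C4 sp3, C5 sp, C6 sp

C1: 4 σ bonds; 4 regions of electron density → sp3.
C2 — 3 σ bonds, plus one π bond. Steric number 3, so sp2.
C3 is sp2: 3 σ bonds, plus one π bond, 3 electron-density regions.
C4: 4 σ bonds — 4 electron domains, sp3.
C5 has 2 σ bonds, plus two π bonds: steric number 2 → sp.
C6 carries 2 σ bonds, plus two π bonds, giving a steric number of 2, so it is sp.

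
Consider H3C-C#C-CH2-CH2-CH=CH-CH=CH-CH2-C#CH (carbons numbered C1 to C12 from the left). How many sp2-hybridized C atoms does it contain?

4

C1: sp3
C2: sp
C3: sp
C4: sp3
C5: sp3
C6: sp2 ✓
C7: sp2 ✓
C8: sp2 ✓
C9: sp2 ✓
C10: sp3
C11: sp
C12: sp
C6, C7, C8, C9 → 4 sp2 carbons.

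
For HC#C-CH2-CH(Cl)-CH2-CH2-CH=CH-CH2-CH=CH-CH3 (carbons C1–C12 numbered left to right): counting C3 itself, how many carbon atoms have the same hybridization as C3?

C3 is sp3 (only σ bonds).
C1: sp
C2: sp
C3: sp3 ✓
C4: sp3 ✓
C5: sp3 ✓
C6: sp3 ✓
C7: sp2
C8: sp2
C9: sp3 ✓
C10: sp2
C11: sp2
C12: sp3 ✓
6 carbons are sp3.

6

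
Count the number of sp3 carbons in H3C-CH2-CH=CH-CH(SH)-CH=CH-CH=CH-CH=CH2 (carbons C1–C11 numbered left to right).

3

C1: sp3 ✓
C2: sp3 ✓
C3: sp2
C4: sp2
C5: sp3 ✓
C6: sp2
C7: sp2
C8: sp2
C9: sp2
C10: sp2
C11: sp2
C1, C2, C5 → 3 sp3 carbons.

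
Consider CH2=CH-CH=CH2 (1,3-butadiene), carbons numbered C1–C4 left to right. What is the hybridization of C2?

C2 is sp2: 3 σ bonds, plus one π bond, 3 electron-density regions.

sp²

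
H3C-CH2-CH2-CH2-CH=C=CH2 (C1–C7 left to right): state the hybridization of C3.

C3 (4 σ bonds) has steric number 4: sp3.

sp^3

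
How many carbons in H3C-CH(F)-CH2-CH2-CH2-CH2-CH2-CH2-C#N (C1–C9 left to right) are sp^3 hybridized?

C1: sp3 ✓
C2: sp3 ✓
C3: sp3 ✓
C4: sp3 ✓
C5: sp3 ✓
C6: sp3 ✓
C7: sp3 ✓
C8: sp3 ✓
C9: sp
C1, C2, C3, C4, C5, C6, C7, C8 → 8 sp3 carbons.

8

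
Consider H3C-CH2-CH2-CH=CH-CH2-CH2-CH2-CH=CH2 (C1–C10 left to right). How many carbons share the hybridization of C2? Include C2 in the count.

6

C2 is sp3 (only σ bonds).
C1: sp3 ✓
C2: sp3 ✓
C3: sp3 ✓
C4: sp2
C5: sp2
C6: sp3 ✓
C7: sp3 ✓
C8: sp3 ✓
C9: sp2
C10: sp2
6 carbons are sp3.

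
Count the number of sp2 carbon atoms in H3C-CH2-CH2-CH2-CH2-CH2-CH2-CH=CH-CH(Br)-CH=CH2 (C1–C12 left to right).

4

C1: sp3
C2: sp3
C3: sp3
C4: sp3
C5: sp3
C6: sp3
C7: sp3
C8: sp2 ✓
C9: sp2 ✓
C10: sp3
C11: sp2 ✓
C12: sp2 ✓
C8, C9, C11, C12 → 4 sp2 carbons.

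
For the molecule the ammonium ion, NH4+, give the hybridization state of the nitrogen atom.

Four σ bonds, no lone pair → sp3, tetrahedral.

sp^3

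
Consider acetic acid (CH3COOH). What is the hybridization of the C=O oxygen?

The C=O oxygen — 1 σ bond and 2 lone pairs, plus one π bond. Steric number 3, so sp2.

sp2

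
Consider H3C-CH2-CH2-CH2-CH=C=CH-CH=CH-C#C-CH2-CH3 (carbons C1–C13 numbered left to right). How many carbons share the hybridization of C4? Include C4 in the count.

6

C4 is sp3 (only σ bonds).
C1: sp3 ✓
C2: sp3 ✓
C3: sp3 ✓
C4: sp3 ✓
C5: sp2
C6: sp
C7: sp2
C8: sp2
C9: sp2
C10: sp
C11: sp
C12: sp3 ✓
C13: sp3 ✓
6 carbons are sp3.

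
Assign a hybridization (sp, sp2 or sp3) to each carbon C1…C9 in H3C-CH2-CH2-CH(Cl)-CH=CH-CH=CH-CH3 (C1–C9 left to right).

C1 — 4 σ bonds. Steric number 4, so sp3.
C2 (4 σ bonds) has steric number 4: sp3.
C3 carries 4 σ bonds, giving a steric number of 4, so it is sp3.
C4 is sp3: 4 σ bonds, 4 electron-density regions.
C5 carries 3 σ bonds, plus one π bond, giving a steric number of 3, so it is sp2.
C6 — 3 σ bonds, plus one π bond. Steric number 3, so sp2.
C7 is sp2: 3 σ bonds, plus one π bond, 3 electron-density regions.
C8 — 3 σ bonds, plus one π bond. Steric number 3, so sp2.
C9 — 4 σ bonds. Steric number 4, so sp3.

C1 sp3, C2 sp3, C3 sp3, C4 sp3, C5 sp2, C6 sp2, C7 sp2, C8 sp2, C9 sp3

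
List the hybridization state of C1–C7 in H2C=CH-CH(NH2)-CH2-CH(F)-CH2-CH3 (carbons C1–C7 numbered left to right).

C1 sp2, C2 sp2, C3 sp3, C4 sp3, C5 sp3, C6 sp3, C7 sp3

C1: 3 σ bonds, plus one π bond; 3 regions of electron density → sp2.
C2 carries 3 σ bonds, plus one π bond, giving a steric number of 3, so it is sp2.
C3: 4 σ bonds; 4 regions of electron density → sp3.
C4 — 4 σ bonds. Steric number 4, so sp3.
C5 is sp3: 4 σ bonds, 4 electron-density regions.
C6 (4 σ bonds) has steric number 4: sp3.
C7 has 4 σ bonds: steric number 4 → sp3.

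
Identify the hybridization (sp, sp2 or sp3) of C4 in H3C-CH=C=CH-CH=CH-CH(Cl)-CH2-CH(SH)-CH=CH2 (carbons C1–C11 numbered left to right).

sp^2

C4 (3 σ bonds, plus one π bond) has steric number 3: sp2.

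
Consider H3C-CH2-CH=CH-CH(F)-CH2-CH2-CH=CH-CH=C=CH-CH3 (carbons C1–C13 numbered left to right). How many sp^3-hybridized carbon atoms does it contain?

C1: sp3 ✓
C2: sp3 ✓
C3: sp2
C4: sp2
C5: sp3 ✓
C6: sp3 ✓
C7: sp3 ✓
C8: sp2
C9: sp2
C10: sp2
C11: sp
C12: sp2
C13: sp3 ✓
C1, C2, C5, C6, C7, C13 → 6 sp3 carbons.

6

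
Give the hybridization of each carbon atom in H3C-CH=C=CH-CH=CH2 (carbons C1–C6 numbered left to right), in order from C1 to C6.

C1 is sp3: 4 σ bonds, 4 electron-density regions.
C2 is sp2: 3 σ bonds, plus one π bond, 3 electron-density regions.
C3 carries 2 σ bonds, plus two π bonds, giving a steric number of 2, so it is sp.
C4 is sp2: 3 σ bonds, plus one π bond, 3 electron-density regions.
C5: 3 σ bonds, plus one π bond — 3 electron domains, sp2.
C6 (3 σ bonds, plus one π bond) has steric number 3: sp2.

C1 sp3, C2 sp2, C3 sp, C4 sp2, C5 sp2, C6 sp2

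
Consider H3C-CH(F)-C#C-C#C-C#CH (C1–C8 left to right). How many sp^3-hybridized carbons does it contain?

2

C1: sp3 ✓
C2: sp3 ✓
C3: sp
C4: sp
C5: sp
C6: sp
C7: sp
C8: sp
C1, C2 → 2 sp3 carbons.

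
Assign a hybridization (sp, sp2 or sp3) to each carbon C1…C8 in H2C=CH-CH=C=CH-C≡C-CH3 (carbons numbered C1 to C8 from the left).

C1: 3 σ bonds, plus one π bond — 3 electron domains, sp2.
C2 — 3 σ bonds, plus one π bond. Steric number 3, so sp2.
C3 is sp2: 3 σ bonds, plus one π bond, 3 electron-density regions.
C4 carries 2 σ bonds, plus two π bonds, giving a steric number of 2, so it is sp.
C5: 3 σ bonds, plus one π bond — 3 electron domains, sp2.
C6 is sp: 2 σ bonds, plus two π bonds, 2 electron-density regions.
C7 (2 σ bonds, plus two π bonds) has steric number 2: sp.
C8 (4 σ bonds) has steric number 4: sp3.

C1 sp2, C2 sp2, C3 sp2, C4 sp, C5 sp2, C6 sp, C7 sp, C8 sp3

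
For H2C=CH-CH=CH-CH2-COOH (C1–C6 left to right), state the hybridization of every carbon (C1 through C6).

C1 sp2, C2 sp2, C3 sp2, C4 sp2, C5 sp3, C6 sp2

C1 is sp2: 3 σ bonds, plus one π bond, 3 electron-density regions.
C2 is sp2: 3 σ bonds, plus one π bond, 3 electron-density regions.
C3 — 3 σ bonds, plus one π bond. Steric number 3, so sp2.
C4: 3 σ bonds, plus one π bond; 3 regions of electron density → sp2.
C5 is sp3: 4 σ bonds, 4 electron-density regions.
C6 is sp2: 3 σ bonds, plus one π bond, 3 electron-density regions.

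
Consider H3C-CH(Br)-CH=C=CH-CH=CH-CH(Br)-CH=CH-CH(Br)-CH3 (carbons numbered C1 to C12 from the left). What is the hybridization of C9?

C9 (3 σ bonds, plus one π bond) has steric number 3: sp2.

sp2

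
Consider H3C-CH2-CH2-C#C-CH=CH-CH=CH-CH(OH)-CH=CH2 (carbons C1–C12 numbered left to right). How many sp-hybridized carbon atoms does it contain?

2

C1: sp3
C2: sp3
C3: sp3
C4: sp ✓
C5: sp ✓
C6: sp2
C7: sp2
C8: sp2
C9: sp2
C10: sp3
C11: sp2
C12: sp2
C4, C5 → 2 sp carbons.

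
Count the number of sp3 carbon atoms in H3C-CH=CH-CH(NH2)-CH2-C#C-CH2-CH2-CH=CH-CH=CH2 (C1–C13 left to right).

5

C1: sp3 ✓
C2: sp2
C3: sp2
C4: sp3 ✓
C5: sp3 ✓
C6: sp
C7: sp
C8: sp3 ✓
C9: sp3 ✓
C10: sp2
C11: sp2
C12: sp2
C13: sp2
C1, C4, C5, C8, C9 → 5 sp3 carbons.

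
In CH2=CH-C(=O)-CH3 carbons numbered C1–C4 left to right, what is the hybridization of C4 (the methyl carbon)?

sp3

C4 (the methyl carbon) carries 4 σ bonds, giving a steric number of 4, so it is sp3.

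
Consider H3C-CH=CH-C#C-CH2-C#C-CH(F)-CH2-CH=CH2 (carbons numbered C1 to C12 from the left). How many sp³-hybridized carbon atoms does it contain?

C1: sp3 ✓
C2: sp2
C3: sp2
C4: sp
C5: sp
C6: sp3 ✓
C7: sp
C8: sp
C9: sp3 ✓
C10: sp3 ✓
C11: sp2
C12: sp2
C1, C6, C9, C10 → 4 sp3 carbons.

4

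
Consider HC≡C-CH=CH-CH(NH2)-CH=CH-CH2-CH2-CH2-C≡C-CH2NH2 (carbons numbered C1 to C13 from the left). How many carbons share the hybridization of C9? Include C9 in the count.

C9 is sp3 (only σ bonds).
C1: sp
C2: sp
C3: sp2
C4: sp2
C5: sp3 ✓
C6: sp2
C7: sp2
C8: sp3 ✓
C9: sp3 ✓
C10: sp3 ✓
C11: sp
C12: sp
C13: sp3 ✓
5 carbons are sp3.

5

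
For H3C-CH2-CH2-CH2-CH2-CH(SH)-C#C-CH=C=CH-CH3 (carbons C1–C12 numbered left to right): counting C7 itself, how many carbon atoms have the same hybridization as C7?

C7 is sp (two π bonds).
C1: sp3
C2: sp3
C3: sp3
C4: sp3
C5: sp3
C6: sp3
C7: sp ✓
C8: sp ✓
C9: sp2
C10: sp ✓
C11: sp2
C12: sp3
3 carbons are sp.

3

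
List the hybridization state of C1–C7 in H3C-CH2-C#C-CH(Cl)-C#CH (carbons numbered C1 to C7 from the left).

C1 sp3, C2 sp3, C3 sp, C4 sp, C5 sp3, C6 sp, C7 sp

C1: 4 σ bonds — 4 electron domains, sp3.
C2 carries 4 σ bonds, giving a steric number of 4, so it is sp3.
C3: 2 σ bonds, plus two π bonds; 2 regions of electron density → sp.
C4 — 2 σ bonds, plus two π bonds. Steric number 2, so sp.
C5 carries 4 σ bonds, giving a steric number of 4, so it is sp3.
C6: 2 σ bonds, plus two π bonds — 2 electron domains, sp.
C7 (2 σ bonds, plus two π bonds) has steric number 2: sp.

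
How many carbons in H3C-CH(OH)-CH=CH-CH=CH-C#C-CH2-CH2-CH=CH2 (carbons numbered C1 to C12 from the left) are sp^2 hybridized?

6

C1: sp3
C2: sp3
C3: sp2 ✓
C4: sp2 ✓
C5: sp2 ✓
C6: sp2 ✓
C7: sp
C8: sp
C9: sp3
C10: sp3
C11: sp2 ✓
C12: sp2 ✓
C3, C4, C5, C6, C11, C12 → 6 sp2 carbons.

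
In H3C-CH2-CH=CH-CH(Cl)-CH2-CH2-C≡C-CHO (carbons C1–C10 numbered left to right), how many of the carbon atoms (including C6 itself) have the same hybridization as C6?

5

C6 is sp3 (only σ bonds).
C1: sp3 ✓
C2: sp3 ✓
C3: sp2
C4: sp2
C5: sp3 ✓
C6: sp3 ✓
C7: sp3 ✓
C8: sp
C9: sp
C10: sp2
5 carbons are sp3.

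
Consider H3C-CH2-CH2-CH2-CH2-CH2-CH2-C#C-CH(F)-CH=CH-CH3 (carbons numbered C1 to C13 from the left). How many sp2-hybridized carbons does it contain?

C1: sp3
C2: sp3
C3: sp3
C4: sp3
C5: sp3
C6: sp3
C7: sp3
C8: sp
C9: sp
C10: sp3
C11: sp2 ✓
C12: sp2 ✓
C13: sp3
C11, C12 → 2 sp2 carbons.

2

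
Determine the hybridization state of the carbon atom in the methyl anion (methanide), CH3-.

sp3

Three σ bonds + one lone pair = steric number 4 → sp3, pyramidal.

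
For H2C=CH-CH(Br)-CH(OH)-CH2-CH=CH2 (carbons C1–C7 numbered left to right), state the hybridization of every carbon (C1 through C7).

C1 has 3 σ bonds, plus one π bond: steric number 3 → sp2.
C2 (3 σ bonds, plus one π bond) has steric number 3: sp2.
C3 (4 σ bonds) has steric number 4: sp3.
C4: 4 σ bonds; 4 regions of electron density → sp3.
C5 carries 4 σ bonds, giving a steric number of 4, so it is sp3.
C6 (3 σ bonds, plus one π bond) has steric number 3: sp2.
C7 (3 σ bonds, plus one π bond) has steric number 3: sp2.

C1 sp2, C2 sp2, C3 sp3, C4 sp3, C5 sp3, C6 sp2, C7 sp2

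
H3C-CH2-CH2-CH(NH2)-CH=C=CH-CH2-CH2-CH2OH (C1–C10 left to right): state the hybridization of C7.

sp2

C7 (3 σ bonds, plus one π bond) has steric number 3: sp2.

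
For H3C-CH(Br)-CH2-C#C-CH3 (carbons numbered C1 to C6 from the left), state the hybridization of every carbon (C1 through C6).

C1 — 4 σ bonds. Steric number 4, so sp3.
C2 has 4 σ bonds: steric number 4 → sp3.
C3 has 4 σ bonds: steric number 4 → sp3.
C4 has 2 σ bonds, plus two π bonds: steric number 2 → sp.
C5 (2 σ bonds, plus two π bonds) has steric number 2: sp.
C6 (4 σ bonds) has steric number 4: sp3.

C1 sp3, C2 sp3, C3 sp3, C4 sp, C5 sp, C6 sp3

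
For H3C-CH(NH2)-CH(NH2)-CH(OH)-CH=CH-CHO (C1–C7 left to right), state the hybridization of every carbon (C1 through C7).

C1 sp3, C2 sp3, C3 sp3, C4 sp3, C5 sp2, C6 sp2, C7 sp2

C1: 4 σ bonds; 4 regions of electron density → sp3.
C2 is sp3: 4 σ bonds, 4 electron-density regions.
C3 is sp3: 4 σ bonds, 4 electron-density regions.
C4 has 4 σ bonds: steric number 4 → sp3.
C5 — 3 σ bonds, plus one π bond. Steric number 3, so sp2.
C6 — 3 σ bonds, plus one π bond. Steric number 3, so sp2.
C7 (3 σ bonds, plus one π bond) has steric number 3: sp2.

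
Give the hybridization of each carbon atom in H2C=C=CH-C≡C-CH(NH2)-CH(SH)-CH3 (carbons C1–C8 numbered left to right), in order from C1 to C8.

C1 sp2, C2 sp, C3 sp2, C4 sp, C5 sp, C6 sp3, C7 sp3, C8 sp3

C1: 3 σ bonds, plus one π bond; 3 regions of electron density → sp2.
C2: 2 σ bonds, plus two π bonds — 2 electron domains, sp.
C3: 3 σ bonds, plus one π bond; 3 regions of electron density → sp2.
C4 has 2 σ bonds, plus two π bonds: steric number 2 → sp.
C5: 2 σ bonds, plus two π bonds — 2 electron domains, sp.
C6 — 4 σ bonds. Steric number 4, so sp3.
C7: 4 σ bonds; 4 regions of electron density → sp3.
C8 — 4 σ bonds. Steric number 4, so sp3.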